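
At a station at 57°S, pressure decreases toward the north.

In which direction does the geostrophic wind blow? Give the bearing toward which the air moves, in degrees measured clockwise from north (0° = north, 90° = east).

The pressure-gradient force points toward the north (bearing 000°).
Geostrophic balance: in the Southern Hemisphere the Coriolis force deflects motion to the left, so the geostrophic wind blows 90° to the left of the pressure-gradient force (low pressure on the right).
Rotating 000° by 90° counterclockwise gives 270° — the wind blows toward the west.

270°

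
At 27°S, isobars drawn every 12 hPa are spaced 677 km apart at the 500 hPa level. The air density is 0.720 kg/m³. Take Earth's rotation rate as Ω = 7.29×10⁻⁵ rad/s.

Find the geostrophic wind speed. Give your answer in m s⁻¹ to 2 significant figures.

Coriolis parameter at 27°S:
f = 2Ω sin φ = 2 × 7.29×10⁻⁵ × sin 27° = 6.62×10⁻⁵ s⁻¹
Pressure gradient: |∂P/∂n| = 1200 Pa / 677000 m = 1.77×10⁻³ Pa/m
Geostrophic balance (pressure-gradient force = Coriolis force):
V_g = (1/(fρ)) |∂P/∂n| = 1.77×10⁻³ / (6.62×10⁻⁵ × 0.720) = 37.2 m/s

37 m s⁻¹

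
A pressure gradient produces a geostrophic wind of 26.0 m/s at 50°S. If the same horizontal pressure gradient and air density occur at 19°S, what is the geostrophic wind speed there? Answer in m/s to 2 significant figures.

61 m/s

With the same pressure gradient and density, V_g ∝ 1/f ∝ 1/sin φ.
V₂ = V₁ · sin φ₁ / sin φ₂ = 26.0 × sin 50° / sin 19°
V₂ = 26.0 × 0.7660/0.3256 = 61 m/s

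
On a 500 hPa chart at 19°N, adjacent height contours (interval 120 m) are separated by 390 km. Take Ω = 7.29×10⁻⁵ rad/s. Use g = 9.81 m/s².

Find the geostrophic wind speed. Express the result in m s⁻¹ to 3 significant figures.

Coriolis parameter at 19°N:
f = 2Ω sin φ = 2 × 7.29×10⁻⁵ × sin 19° = 4.75×10⁻⁵ s⁻¹
Height gradient: |∂Z/∂n| = 120 m / 390000 m = 3.08×10⁻⁴
On a pressure surface, geostrophic balance gives V_g = (g/f)|∂Z/∂n|:
V_g = 9.81 × 3.08×10⁻⁴ / 4.75×10⁻⁵ = 63.6 m/s

63.6 m s⁻¹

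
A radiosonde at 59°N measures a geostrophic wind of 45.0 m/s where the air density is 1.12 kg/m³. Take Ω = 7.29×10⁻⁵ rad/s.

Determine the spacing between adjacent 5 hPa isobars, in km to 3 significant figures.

79.4 km

Coriolis parameter at 59°N:
f = 2Ω sin φ = 2 × 7.29×10⁻⁵ × sin 59° = 1.25×10⁻⁴ s⁻¹
Geostrophic balance rearranged: |∂P/∂n| = f ρ V_g
|∂P/∂n| = 1.25×10⁻⁴ × 1.12 × 45.0 = 6.30×10⁻³ Pa/m
Isobar spacing: Δn = ΔP/|∂P/∂n| = 500 Pa / 6.30×10⁻³ Pa/m = 79381 m ≈ 79.4 km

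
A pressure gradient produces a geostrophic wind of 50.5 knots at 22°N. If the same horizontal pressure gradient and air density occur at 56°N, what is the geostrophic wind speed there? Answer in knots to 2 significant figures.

23 knots

With the same pressure gradient and density, V_g ∝ 1/f ∝ 1/sin φ.
V₂ = V₁ · sin φ₁ / sin φ₂ = 50.5 × sin 22° / sin 56°
V₂ = 50.5 × 0.3746/0.8290 = 23 knots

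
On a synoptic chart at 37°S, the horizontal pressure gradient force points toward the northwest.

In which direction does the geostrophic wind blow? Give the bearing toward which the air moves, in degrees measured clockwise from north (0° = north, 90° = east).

225°

The pressure-gradient force points toward the northwest (bearing 315°).
Geostrophic balance: in the Southern Hemisphere the Coriolis force deflects motion to the left, so the geostrophic wind blows 90° to the left of the pressure-gradient force (low pressure on the right).
Rotating 315° by 90° counterclockwise gives 225° — the wind blows toward the southwest.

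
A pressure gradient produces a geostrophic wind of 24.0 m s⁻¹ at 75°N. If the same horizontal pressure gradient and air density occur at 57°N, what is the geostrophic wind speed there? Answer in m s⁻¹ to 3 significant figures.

With the same pressure gradient and density, V_g ∝ 1/f ∝ 1/sin φ.
V₂ = V₁ · sin φ₁ / sin φ₂ = 24.0 × sin 75° / sin 57°
V₂ = 24.0 × 0.9659/0.8387 = 27.6 m s⁻¹

27.6 m s⁻¹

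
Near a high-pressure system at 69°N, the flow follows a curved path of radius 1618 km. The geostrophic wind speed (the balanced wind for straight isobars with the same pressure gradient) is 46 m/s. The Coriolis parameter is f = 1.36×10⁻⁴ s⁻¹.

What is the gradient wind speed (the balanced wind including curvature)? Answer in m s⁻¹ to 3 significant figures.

Around a high, pressure-gradient force acts outward with centrifugal, so Coriolis balances both:
fV = (1/ρ)|∂P/∂n| + V²/R  →  V² − fR·V + fR·V_g = 0
With fR = 1.36×10⁻⁴ × 1618×10³ m = 220 m/s:
V = [fR − √((fR)² − 4 fR V_g)]/2 = [220 − √(220² − 4×220×46)]/2 = 65.5 m/s
Supergeostrophic (V > V_g = 46 m/s), as expected around a high.

65.5 m s⁻¹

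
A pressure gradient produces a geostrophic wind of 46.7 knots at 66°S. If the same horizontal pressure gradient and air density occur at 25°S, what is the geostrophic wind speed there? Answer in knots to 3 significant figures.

With the same pressure gradient and density, V_g ∝ 1/f ∝ 1/sin φ.
V₂ = V₁ · sin φ₁ / sin φ₂ = 46.7 × sin 66° / sin 25°
V₂ = 46.7 × 0.9135/0.4226 = 101 knots

101 knots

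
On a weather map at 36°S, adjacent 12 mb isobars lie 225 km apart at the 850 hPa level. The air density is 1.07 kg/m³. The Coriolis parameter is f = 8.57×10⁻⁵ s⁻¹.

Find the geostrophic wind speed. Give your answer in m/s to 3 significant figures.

Pressure gradient: |∂P/∂n| = 1200 Pa / 225000 m = 5.33×10⁻³ Pa/m
Geostrophic balance (pressure-gradient force = Coriolis force):
V_g = (1/(fρ)) |∂P/∂n| = 5.33×10⁻³ / (8.57×10⁻⁵ × 1.07) = 58.2 m/s

58.2 m/s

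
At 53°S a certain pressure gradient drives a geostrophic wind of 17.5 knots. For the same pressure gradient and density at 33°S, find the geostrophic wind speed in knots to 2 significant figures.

26 knots

With the same pressure gradient and density, V_g ∝ 1/f ∝ 1/sin φ.
V₂ = V₁ · sin φ₁ / sin φ₂ = 17.5 × sin 53° / sin 33°
V₂ = 17.5 × 0.7986/0.5446 = 26 knots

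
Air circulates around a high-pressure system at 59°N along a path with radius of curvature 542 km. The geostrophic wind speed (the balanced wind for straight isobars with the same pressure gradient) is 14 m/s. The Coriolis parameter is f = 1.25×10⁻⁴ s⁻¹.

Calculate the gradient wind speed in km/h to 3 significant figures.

71.2 km/h

Around a high, pressure-gradient force acts outward with centrifugal, so Coriolis balances both:
fV = (1/ρ)|∂P/∂n| + V²/R  →  V² − fR·V + fR·V_g = 0
With fR = 1.25×10⁻⁴ × 542×10³ m = 67.8 m/s:
V = [fR − √((fR)² − 4 fR V_g)]/2 = [67.8 − √(67.8² − 4×67.8×14)]/2 = 19.8 m/s
Supergeostrophic (V > V_g = 14 m/s), as expected around a high.
Converting: 19.8 m/s × 3.6 = 71.2 km/h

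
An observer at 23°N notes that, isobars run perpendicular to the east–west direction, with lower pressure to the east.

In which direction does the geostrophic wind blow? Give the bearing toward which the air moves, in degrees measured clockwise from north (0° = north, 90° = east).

The pressure-gradient force points toward the east (bearing 090°).
Geostrophic balance: in the Northern Hemisphere the Coriolis force deflects motion to the right, so the geostrophic wind blows 90° to the right of the pressure-gradient force (low pressure on the left).
Rotating 090° by 90° clockwise gives 180° — the wind blows toward the south.

180°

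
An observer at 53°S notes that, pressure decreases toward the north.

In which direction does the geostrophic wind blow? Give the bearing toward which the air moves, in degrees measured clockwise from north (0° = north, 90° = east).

The pressure-gradient force points toward the north (bearing 000°).
Geostrophic balance: in the Southern Hemisphere the Coriolis force deflects motion to the left, so the geostrophic wind blows 90° to the left of the pressure-gradient force (low pressure on the right).
Rotating 000° by 90° counterclockwise gives 270° — the wind blows toward the west.

270°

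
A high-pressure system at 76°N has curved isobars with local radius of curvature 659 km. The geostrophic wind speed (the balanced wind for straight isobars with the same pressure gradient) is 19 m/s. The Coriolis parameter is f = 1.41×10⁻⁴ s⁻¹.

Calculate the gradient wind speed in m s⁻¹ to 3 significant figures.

26.6 m s⁻¹

Around a high, pressure-gradient force acts outward with centrifugal, so Coriolis balances both:
fV = (1/ρ)|∂P/∂n| + V²/R  →  V² − fR·V + fR·V_g = 0
With fR = 1.41×10⁻⁴ × 659×10³ m = 92.9 m/s:
V = [fR − √((fR)² − 4 fR V_g)]/2 = [92.9 − √(92.9² − 4×92.9×19)]/2 = 26.6 m/s
Supergeostrophic (V > V_g = 19 m/s), as expected around a high.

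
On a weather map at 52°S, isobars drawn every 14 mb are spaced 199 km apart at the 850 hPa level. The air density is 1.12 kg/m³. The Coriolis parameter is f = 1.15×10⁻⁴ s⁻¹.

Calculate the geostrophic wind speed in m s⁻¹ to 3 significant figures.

Pressure gradient: |∂P/∂n| = 1400 Pa / 199000 m = 7.04×10⁻³ Pa/m
Geostrophic balance (pressure-gradient force = Coriolis force):
V_g = (1/(fρ)) |∂P/∂n| = 7.04×10⁻³ / (1.15×10⁻⁴ × 1.12) = 54.6 m/s

54.6 m s⁻¹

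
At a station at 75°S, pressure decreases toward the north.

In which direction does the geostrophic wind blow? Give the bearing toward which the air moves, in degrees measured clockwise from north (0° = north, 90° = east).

The pressure-gradient force points toward the north (bearing 000°).
Geostrophic balance: in the Southern Hemisphere the Coriolis force deflects motion to the left, so the geostrophic wind blows 90° to the left of the pressure-gradient force (low pressure on the right).
Rotating 000° by 90° counterclockwise gives 270° — the wind blows toward the west.

270°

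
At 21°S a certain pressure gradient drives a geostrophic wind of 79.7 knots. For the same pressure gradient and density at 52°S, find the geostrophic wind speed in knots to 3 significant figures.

With the same pressure gradient and density, V_g ∝ 1/f ∝ 1/sin φ.
V₂ = V₁ · sin φ₁ / sin φ₂ = 79.7 × sin 21° / sin 52°
V₂ = 79.7 × 0.3584/0.7880 = 36.2 knots

36.2 knots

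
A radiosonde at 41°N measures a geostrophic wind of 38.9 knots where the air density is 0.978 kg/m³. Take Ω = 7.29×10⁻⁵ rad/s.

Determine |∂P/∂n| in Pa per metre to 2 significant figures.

Coriolis parameter at 41°N:
f = 2Ω sin φ = 2 × 7.29×10⁻⁵ × sin 41° = 9.57×10⁻⁵ s⁻¹
Wind speed in SI: 38.9 knots = 20.0 m/s
Geostrophic balance rearranged: |∂P/∂n| = f ρ V_g
|∂P/∂n| = 9.57×10⁻⁵ × 0.978 × 20.0 = 1.87×10⁻³ Pa/m

1.9×10⁻³ Pa/m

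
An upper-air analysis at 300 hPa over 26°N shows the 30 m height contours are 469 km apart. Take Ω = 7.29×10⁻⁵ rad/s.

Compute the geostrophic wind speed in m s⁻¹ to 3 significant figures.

Coriolis parameter at 26°N:
f = 2Ω sin φ = 2 × 7.29×10⁻⁵ × sin 26° = 6.39×10⁻⁵ s⁻¹
Height gradient: |∂Z/∂n| = 30 m / 469000 m = 6.40×10⁻⁵
On a pressure surface, geostrophic balance gives V_g = (g/f)|∂Z/∂n|:
V_g = 9.81 × 6.40×10⁻⁵ / 6.39×10⁻⁵ = 9.82 m/s

9.82 m s⁻¹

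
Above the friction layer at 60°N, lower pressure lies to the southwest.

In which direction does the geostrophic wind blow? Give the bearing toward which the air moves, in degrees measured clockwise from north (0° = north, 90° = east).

315°

The pressure-gradient force points toward the southwest (bearing 225°).
Geostrophic balance: in the Northern Hemisphere the Coriolis force deflects motion to the right, so the geostrophic wind blows 90° to the right of the pressure-gradient force (low pressure on the left).
Rotating 225° by 90° clockwise gives 315° — the wind blows toward the northwest.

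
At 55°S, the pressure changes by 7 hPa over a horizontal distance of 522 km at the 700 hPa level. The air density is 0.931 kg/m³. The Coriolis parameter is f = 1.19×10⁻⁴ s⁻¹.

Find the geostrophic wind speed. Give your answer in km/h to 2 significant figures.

44 km/h

Pressure gradient: |∂P/∂n| = 700 Pa / 522000 m = 1.34×10⁻³ Pa/m
Geostrophic balance (pressure-gradient force = Coriolis force):
V_g = (1/(fρ)) |∂P/∂n| = 1.34×10⁻³ / (1.19×10⁻⁴ × 0.931) = 12.1 m/s
Converting: 12.1 m/s × 3.6 = 44 km/h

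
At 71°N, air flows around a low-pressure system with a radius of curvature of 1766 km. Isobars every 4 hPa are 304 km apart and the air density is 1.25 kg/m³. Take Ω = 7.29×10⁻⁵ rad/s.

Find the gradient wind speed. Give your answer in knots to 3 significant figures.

Coriolis parameter at 71°N:
f = 2Ω sin φ = 2 × 7.29×10⁻⁵ × sin 71° = 1.38×10⁻⁴ s⁻¹
Pressure gradient: |∂P/∂n| = 400 Pa / 304000 m = 1.32×10⁻³ Pa/m
Geostrophic speed: V_g = |∂P/∂n|/(fρ) = 1.32×10⁻³/(1.38×10⁻⁴ × 1.25) = 7.64 m/s
Around a low, centrifugal force acts outward with Coriolis, so pressure-gradient force balances both:
(1/ρ)|∂P/∂n| = fV + V²/R  →  V² + fR·V − fR·V_g = 0
With fR = 1.38×10⁻⁴ × 1766×10³ m = 243 m/s:
V = [−fR + √((fR)² + 4 fR V_g)]/2 = [−243 + √(243² + 4×243×7.64)]/2 = 7.41 m/s
Subgeostrophic (V < V_g = 7.64 m/s), as expected around a low.
Converting: 7.41 m/s × 1.944 = 14.4 knots

14.4 knots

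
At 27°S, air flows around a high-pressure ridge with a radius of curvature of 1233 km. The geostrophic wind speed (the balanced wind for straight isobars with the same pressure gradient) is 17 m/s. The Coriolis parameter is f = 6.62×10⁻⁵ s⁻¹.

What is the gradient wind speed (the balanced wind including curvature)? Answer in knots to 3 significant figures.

Around a high, pressure-gradient force acts outward with centrifugal, so Coriolis balances both:
fV = (1/ρ)|∂P/∂n| + V²/R  →  V² − fR·V + fR·V_g = 0
With fR = 6.62×10⁻⁵ × 1233×10³ m = 81.6 m/s:
V = [fR − √((fR)² − 4 fR V_g)]/2 = [81.6 − √(81.6² − 4×81.6×17)]/2 = 24.1 m/s
Supergeostrophic (V > V_g = 17 m/s), as expected around a high.
Converting: 24.1 m/s × 1.944 = 46.9 knots

46.9 knots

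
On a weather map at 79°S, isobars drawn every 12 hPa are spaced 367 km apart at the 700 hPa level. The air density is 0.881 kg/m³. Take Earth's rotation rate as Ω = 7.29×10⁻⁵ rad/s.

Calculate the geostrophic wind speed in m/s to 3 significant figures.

Coriolis parameter at 79°S:
f = 2Ω sin φ = 2 × 7.29×10⁻⁵ × sin 79° = 1.43×10⁻⁴ s⁻¹
Pressure gradient: |∂P/∂n| = 1200 Pa / 367000 m = 3.27×10⁻³ Pa/m
Geostrophic balance (pressure-gradient force = Coriolis force):
V_g = (1/(fρ)) |∂P/∂n| = 3.27×10⁻³ / (1.43×10⁻⁴ × 0.881) = 25.9 m/s

25.9 m/s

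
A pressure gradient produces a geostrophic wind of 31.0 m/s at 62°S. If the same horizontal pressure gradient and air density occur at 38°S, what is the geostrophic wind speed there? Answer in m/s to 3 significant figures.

With the same pressure gradient and density, V_g ∝ 1/f ∝ 1/sin φ.
V₂ = V₁ · sin φ₁ / sin φ₂ = 31.0 × sin 62° / sin 38°
V₂ = 31.0 × 0.8829/0.6157 = 44.5 m/s

44.5 m/s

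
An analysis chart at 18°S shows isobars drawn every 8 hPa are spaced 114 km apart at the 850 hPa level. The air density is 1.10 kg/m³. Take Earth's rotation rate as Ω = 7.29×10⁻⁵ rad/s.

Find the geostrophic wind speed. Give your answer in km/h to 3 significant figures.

510 km/h

Coriolis parameter at 18°S:
f = 2Ω sin φ = 2 × 7.29×10⁻⁵ × sin 18° = 4.51×10⁻⁵ s⁻¹
Pressure gradient: |∂P/∂n| = 800 Pa / 114000 m = 7.02×10⁻³ Pa/m
Geostrophic balance (pressure-gradient force = Coriolis force):
V_g = (1/(fρ)) |∂P/∂n| = 7.02×10⁻³ / (4.51×10⁻⁵ × 1.10) = 142 m/s
Converting: 142 m/s × 3.6 = 510 km/h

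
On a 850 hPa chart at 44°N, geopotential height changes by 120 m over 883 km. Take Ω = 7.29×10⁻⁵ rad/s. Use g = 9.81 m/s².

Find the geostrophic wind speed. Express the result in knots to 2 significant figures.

26 knots

Coriolis parameter at 44°N:
f = 2Ω sin φ = 2 × 7.29×10⁻⁵ × sin 44° = 1.01×10⁻⁴ s⁻¹
Height gradient: |∂Z/∂n| = 120 m / 883000 m = 1.36×10⁻⁴
On a pressure surface, geostrophic balance gives V_g = (g/f)|∂Z/∂n|:
V_g = 9.81 × 1.36×10⁻⁴ / 1.01×10⁻⁴ = 13.2 m/s
Converting: 13.2 m/s × 1.944 = 26 knots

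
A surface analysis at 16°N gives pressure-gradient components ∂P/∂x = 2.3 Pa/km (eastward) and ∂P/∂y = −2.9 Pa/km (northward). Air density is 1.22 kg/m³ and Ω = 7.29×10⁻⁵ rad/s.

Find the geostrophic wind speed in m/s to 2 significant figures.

75 m/s

Coriolis parameter at 16°N:
f = 2Ω sin φ = 2 × 7.29×10⁻⁵ × sin 16° = 4.02×10⁻⁵ s⁻¹
Component geostrophic relations (x east, y north):
u_g = −(1/(fρ)) ∂P/∂y,  v_g = (1/(fρ)) ∂P/∂x
u_g = −(−2.9×10⁻³)/(4.02×10⁻⁵ × 1.22) = 59.1 m/s;  v_g = (2.3×10⁻³)/(4.02×10⁻⁵ × 1.22) = 46.9 m/s
|V_g| = √(u_g² + v_g²) = 75.5 m/s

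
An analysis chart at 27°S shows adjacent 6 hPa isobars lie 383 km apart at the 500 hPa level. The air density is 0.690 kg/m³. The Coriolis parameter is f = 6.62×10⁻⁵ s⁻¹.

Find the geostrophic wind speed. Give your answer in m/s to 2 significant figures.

34 m/s

Pressure gradient: |∂P/∂n| = 600 Pa / 383000 m = 1.57×10⁻³ Pa/m
Geostrophic balance (pressure-gradient force = Coriolis force):
V_g = (1/(fρ)) |∂P/∂n| = 1.57×10⁻³ / (6.62×10⁻⁵ × 0.690) = 34.3 m/s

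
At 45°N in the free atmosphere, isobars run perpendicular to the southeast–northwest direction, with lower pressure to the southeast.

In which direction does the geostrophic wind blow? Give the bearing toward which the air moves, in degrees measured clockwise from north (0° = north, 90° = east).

225°

The pressure-gradient force points toward the southeast (bearing 135°).
Geostrophic balance: in the Northern Hemisphere the Coriolis force deflects motion to the right, so the geostrophic wind blows 90° to the right of the pressure-gradient force (low pressure on the left).
Rotating 135° by 90° clockwise gives 225° — the wind blows toward the southwest.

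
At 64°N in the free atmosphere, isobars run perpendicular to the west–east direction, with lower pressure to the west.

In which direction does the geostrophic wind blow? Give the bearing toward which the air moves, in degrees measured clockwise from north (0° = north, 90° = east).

000°

The pressure-gradient force points toward the west (bearing 270°).
Geostrophic balance: in the Northern Hemisphere the Coriolis force deflects motion to the right, so the geostrophic wind blows 90° to the right of the pressure-gradient force (low pressure on the left).
Rotating 270° by 90° clockwise gives 000° — the wind blows toward the north.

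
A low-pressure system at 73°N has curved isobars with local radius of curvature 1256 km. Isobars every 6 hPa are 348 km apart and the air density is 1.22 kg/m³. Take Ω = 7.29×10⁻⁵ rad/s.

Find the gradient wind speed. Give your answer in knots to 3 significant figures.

Coriolis parameter at 73°N:
f = 2Ω sin φ = 2 × 7.29×10⁻⁵ × sin 73° = 1.39×10⁻⁴ s⁻¹
Pressure gradient: |∂P/∂n| = 600 Pa / 348000 m = 1.72×10⁻³ Pa/m
Geostrophic speed: V_g = |∂P/∂n|/(fρ) = 1.72×10⁻³/(1.39×10⁻⁴ × 1.22) = 10.1 m/s
Around a low, centrifugal force acts outward with Coriolis, so pressure-gradient force balances both:
(1/ρ)|∂P/∂n| = fV + V²/R  →  V² + fR·V − fR·V_g = 0
With fR = 1.39×10⁻⁴ × 1256×10³ m = 175 m/s:
V = [−fR + √((fR)² + 4 fR V_g)]/2 = [−175 + √(175² + 4×175×10.1)]/2 = 9.61 m/s
Subgeostrophic (V < V_g = 10.1 m/s), as expected around a low.
Converting: 9.61 m/s × 1.944 = 18.7 knots

18.7 knots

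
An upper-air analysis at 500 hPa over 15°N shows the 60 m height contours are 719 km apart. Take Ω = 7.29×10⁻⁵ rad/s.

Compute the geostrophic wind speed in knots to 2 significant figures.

42 knots

Coriolis parameter at 15°N:
f = 2Ω sin φ = 2 × 7.29×10⁻⁵ × sin 15° = 3.77×10⁻⁵ s⁻¹
Height gradient: |∂Z/∂n| = 60 m / 719000 m = 8.34×10⁻⁵
On a pressure surface, geostrophic balance gives V_g = (g/f)|∂Z/∂n|:
V_g = 9.81 × 8.34×10⁻⁵ / 3.77×10⁻⁵ = 21.7 m/s
Converting: 21.7 m/s × 1.944 = 42 knots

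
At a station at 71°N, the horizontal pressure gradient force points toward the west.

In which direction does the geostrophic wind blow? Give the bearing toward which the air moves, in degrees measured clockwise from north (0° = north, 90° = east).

000°

The pressure-gradient force points toward the west (bearing 270°).
Geostrophic balance: in the Northern Hemisphere the Coriolis force deflects motion to the right, so the geostrophic wind blows 90° to the right of the pressure-gradient force (low pressure on the left).
Rotating 270° by 90° clockwise gives 000° — the wind blows toward the north.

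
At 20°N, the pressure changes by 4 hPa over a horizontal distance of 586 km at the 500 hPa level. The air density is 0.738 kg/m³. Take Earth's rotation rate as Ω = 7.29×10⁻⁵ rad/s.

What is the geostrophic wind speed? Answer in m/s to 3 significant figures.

18.5 m/s

Coriolis parameter at 20°N:
f = 2Ω sin φ = 2 × 7.29×10⁻⁵ × sin 20° = 4.99×10⁻⁵ s⁻¹
Pressure gradient: |∂P/∂n| = 400 Pa / 586000 m = 6.83×10⁻⁴ Pa/m
Geostrophic balance (pressure-gradient force = Coriolis force):
V_g = (1/(fρ)) |∂P/∂n| = 6.83×10⁻⁴ / (4.99×10⁻⁵ × 0.738) = 18.5 m/s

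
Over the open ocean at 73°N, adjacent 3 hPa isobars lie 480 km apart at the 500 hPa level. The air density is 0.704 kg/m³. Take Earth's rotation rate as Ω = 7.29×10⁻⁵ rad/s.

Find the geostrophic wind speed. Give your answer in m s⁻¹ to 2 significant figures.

6.4 m s⁻¹

Coriolis parameter at 73°N:
f = 2Ω sin φ = 2 × 7.29×10⁻⁵ × sin 73° = 1.39×10⁻⁴ s⁻¹
Pressure gradient: |∂P/∂n| = 300 Pa / 480000 m = 6.25×10⁻⁴ Pa/m
Geostrophic balance (pressure-gradient force = Coriolis force):
V_g = (1/(fρ)) |∂P/∂n| = 6.25×10⁻⁴ / (1.39×10⁻⁴ × 0.704) = 6.37 m/s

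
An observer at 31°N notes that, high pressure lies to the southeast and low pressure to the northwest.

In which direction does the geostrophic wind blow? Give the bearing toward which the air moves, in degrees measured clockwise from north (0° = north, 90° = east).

The pressure-gradient force points toward the northwest (bearing 315°).
Geostrophic balance: in the Northern Hemisphere the Coriolis force deflects motion to the right, so the geostrophic wind blows 90° to the right of the pressure-gradient force (low pressure on the left).
Rotating 315° by 90° clockwise gives 045° — the wind blows toward the northeast.

045°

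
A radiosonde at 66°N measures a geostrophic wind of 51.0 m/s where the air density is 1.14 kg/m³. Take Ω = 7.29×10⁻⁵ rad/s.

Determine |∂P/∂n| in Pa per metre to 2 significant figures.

7.7×10⁻³ Pa/m

Coriolis parameter at 66°N:
f = 2Ω sin φ = 2 × 7.29×10⁻⁵ × sin 66° = 1.33×10⁻⁴ s⁻¹
Geostrophic balance rearranged: |∂P/∂n| = f ρ V_g
|∂P/∂n| = 1.33×10⁻⁴ × 1.14 × 51.0 = 7.74×10⁻³ Pa/m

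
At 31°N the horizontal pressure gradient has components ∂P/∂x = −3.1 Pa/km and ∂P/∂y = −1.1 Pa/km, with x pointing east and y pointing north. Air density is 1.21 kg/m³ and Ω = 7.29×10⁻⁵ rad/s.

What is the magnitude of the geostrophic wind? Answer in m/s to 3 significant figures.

Coriolis parameter at 31°N:
f = 2Ω sin φ = 2 × 7.29×10⁻⁵ × sin 31° = 7.51×10⁻⁵ s⁻¹
Component geostrophic relations (x east, y north):
u_g = −(1/(fρ)) ∂P/∂y,  v_g = (1/(fρ)) ∂P/∂x
u_g = −(−1.1×10⁻³)/(7.51×10⁻⁵ × 1.21) = 12.1 m/s;  v_g = (−3.1×10⁻³)/(7.51×10⁻⁵ × 1.21) = −34.1 m/s
|V_g| = √(u_g² + v_g²) = 36.2 m/s

36.2 m/s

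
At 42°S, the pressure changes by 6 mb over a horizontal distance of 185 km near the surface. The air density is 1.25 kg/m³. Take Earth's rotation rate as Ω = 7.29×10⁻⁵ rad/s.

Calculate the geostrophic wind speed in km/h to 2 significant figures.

Coriolis parameter at 42°S:
f = 2Ω sin φ = 2 × 7.29×10⁻⁵ × sin 42° = 9.76×10⁻⁵ s⁻¹
Pressure gradient: |∂P/∂n| = 600 Pa / 185000 m = 3.24×10⁻³ Pa/m
Geostrophic balance (pressure-gradient force = Coriolis force):
V_g = (1/(fρ)) |∂P/∂n| = 3.24×10⁻³ / (9.76×10⁻⁵ × 1.25) = 26.6 m/s
Converting: 26.6 m/s × 3.6 = 96 km/h

96 km/h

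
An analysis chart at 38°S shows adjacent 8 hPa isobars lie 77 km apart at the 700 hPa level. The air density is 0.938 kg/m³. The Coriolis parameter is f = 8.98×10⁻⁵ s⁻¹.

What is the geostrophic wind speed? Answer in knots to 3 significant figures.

Pressure gradient: |∂P/∂n| = 800 Pa / 77000 m = 1.04×10⁻² Pa/m
Geostrophic balance (pressure-gradient force = Coriolis force):
V_g = (1/(fρ)) |∂P/∂n| = 1.04×10⁻² / (8.98×10⁻⁵ × 0.938) = 123 m/s
Converting: 123 m/s × 1.944 = 240 knots

240 knots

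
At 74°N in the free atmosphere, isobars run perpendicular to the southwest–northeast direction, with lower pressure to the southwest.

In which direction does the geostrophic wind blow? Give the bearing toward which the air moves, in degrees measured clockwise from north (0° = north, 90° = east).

The pressure-gradient force points toward the southwest (bearing 225°).
Geostrophic balance: in the Northern Hemisphere the Coriolis force deflects motion to the right, so the geostrophic wind blows 90° to the right of the pressure-gradient force (low pressure on the left).
Rotating 225° by 90° clockwise gives 315° — the wind blows toward the northwest.

315°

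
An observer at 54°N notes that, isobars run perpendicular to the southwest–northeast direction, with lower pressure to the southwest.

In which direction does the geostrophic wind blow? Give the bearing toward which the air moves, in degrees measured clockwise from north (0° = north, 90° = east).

315°

The pressure-gradient force points toward the southwest (bearing 225°).
Geostrophic balance: in the Northern Hemisphere the Coriolis force deflects motion to the right, so the geostrophic wind blows 90° to the right of the pressure-gradient force (low pressure on the left).
Rotating 225° by 90° clockwise gives 315° — the wind blows toward the northwest.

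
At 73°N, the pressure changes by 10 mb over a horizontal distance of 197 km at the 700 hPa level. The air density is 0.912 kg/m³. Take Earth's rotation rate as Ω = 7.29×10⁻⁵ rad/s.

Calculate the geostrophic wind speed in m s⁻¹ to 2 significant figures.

40 m s⁻¹

Coriolis parameter at 73°N:
f = 2Ω sin φ = 2 × 7.29×10⁻⁵ × sin 73° = 1.39×10⁻⁴ s⁻¹
Pressure gradient: |∂P/∂n| = 1000 Pa / 197000 m = 5.08×10⁻³ Pa/m
Geostrophic balance (pressure-gradient force = Coriolis force):
V_g = (1/(fρ)) |∂P/∂n| = 5.08×10⁻³ / (1.39×10⁻⁴ × 0.912) = 39.9 m/s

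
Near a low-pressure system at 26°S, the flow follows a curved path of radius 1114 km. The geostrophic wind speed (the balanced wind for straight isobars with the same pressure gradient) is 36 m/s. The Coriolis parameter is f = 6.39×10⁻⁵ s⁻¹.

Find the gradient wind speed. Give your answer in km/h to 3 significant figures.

94.6 km/h

Around a low, centrifugal force acts outward with Coriolis, so pressure-gradient force balances both:
(1/ρ)|∂P/∂n| = fV + V²/R  →  V² + fR·V − fR·V_g = 0
With fR = 6.39×10⁻⁵ × 1114×10³ m = 71.2 m/s:
V = [−fR + √((fR)² + 4 fR V_g)]/2 = [−71.2 + √(71.2² + 4×71.2×36)]/2 = 26.3 m/s
Subgeostrophic (V < V_g = 36 m/s), as expected around a low.
Converting: 26.3 m/s × 3.6 = 94.6 km/h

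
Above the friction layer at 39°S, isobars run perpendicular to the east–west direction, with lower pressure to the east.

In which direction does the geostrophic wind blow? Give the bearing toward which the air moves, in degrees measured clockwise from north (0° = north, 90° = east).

000°

The pressure-gradient force points toward the east (bearing 090°).
Geostrophic balance: in the Southern Hemisphere the Coriolis force deflects motion to the left, so the geostrophic wind blows 90° to the left of the pressure-gradient force (low pressure on the right).
Rotating 090° by 90° counterclockwise gives 000° — the wind blows toward the north.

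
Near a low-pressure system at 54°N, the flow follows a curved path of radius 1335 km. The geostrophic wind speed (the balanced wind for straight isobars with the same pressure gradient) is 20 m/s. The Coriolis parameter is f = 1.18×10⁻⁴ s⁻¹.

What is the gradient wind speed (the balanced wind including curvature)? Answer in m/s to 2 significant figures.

18 m/s

Around a low, centrifugal force acts outward with Coriolis, so pressure-gradient force balances both:
(1/ρ)|∂P/∂n| = fV + V²/R  →  V² + fR·V − fR·V_g = 0
With fR = 1.18×10⁻⁴ × 1335×10³ m = 158 m/s:
V = [−fR + √((fR)² + 4 fR V_g)]/2 = [−158 + √(158² + 4×158×20)]/2 = 18 m/s
Subgeostrophic (V < V_g = 20 m/s), as expected around a low.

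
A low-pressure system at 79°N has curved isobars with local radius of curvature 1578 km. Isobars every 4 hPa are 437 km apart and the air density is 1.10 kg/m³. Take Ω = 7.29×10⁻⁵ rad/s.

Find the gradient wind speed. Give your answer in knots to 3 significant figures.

Coriolis parameter at 79°N:
f = 2Ω sin φ = 2 × 7.29×10⁻⁵ × sin 79° = 1.43×10⁻⁴ s⁻¹
Pressure gradient: |∂P/∂n| = 400 Pa / 437000 m = 9.15×10⁻⁴ Pa/m
Geostrophic speed: V_g = |∂P/∂n|/(fρ) = 9.15×10⁻⁴/(1.43×10⁻⁴ × 1.10) = 5.81 m/s
Around a low, centrifugal force acts outward with Coriolis, so pressure-gradient force balances both:
(1/ρ)|∂P/∂n| = fV + V²/R  →  V² + fR·V − fR·V_g = 0
With fR = 1.43×10⁻⁴ × 1578×10³ m = 226 m/s:
V = [−fR + √((fR)² + 4 fR V_g)]/2 = [−226 + √(226² + 4×226×5.81)]/2 = 5.67 m/s
Subgeostrophic (V < V_g = 5.81 m/s), as expected around a low.
Converting: 5.67 m/s × 1.944 = 11.0 knots

11.0 knots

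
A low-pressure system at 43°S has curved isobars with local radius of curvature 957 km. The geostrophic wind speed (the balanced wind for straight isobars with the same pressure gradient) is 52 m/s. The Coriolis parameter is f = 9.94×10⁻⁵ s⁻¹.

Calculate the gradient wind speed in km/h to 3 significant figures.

Around a low, centrifugal force acts outward with Coriolis, so pressure-gradient force balances both:
(1/ρ)|∂P/∂n| = fV + V²/R  →  V² + fR·V − fR·V_g = 0
With fR = 9.94×10⁻⁵ × 957×10³ m = 95.1 m/s:
V = [−fR + √((fR)² + 4 fR V_g)]/2 = [−95.1 + √(95.1² + 4×95.1×52)]/2 = 37.3 m/s
Subgeostrophic (V < V_g = 52 m/s), as expected around a low.
Converting: 37.3 m/s × 3.6 = 134 km/h

134 km/h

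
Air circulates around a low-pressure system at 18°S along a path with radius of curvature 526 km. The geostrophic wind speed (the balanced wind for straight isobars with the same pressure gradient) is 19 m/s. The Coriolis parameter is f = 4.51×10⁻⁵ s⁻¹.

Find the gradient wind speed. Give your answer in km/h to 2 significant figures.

Around a low, centrifugal force acts outward with Coriolis, so pressure-gradient force balances both:
(1/ρ)|∂P/∂n| = fV + V²/R  →  V² + fR·V − fR·V_g = 0
With fR = 4.51×10⁻⁵ × 526×10³ m = 23.7 m/s:
V = [−fR + √((fR)² + 4 fR V_g)]/2 = [−23.7 + √(23.7² + 4×23.7×19)]/2 = 12.5 m/s
Subgeostrophic (V < V_g = 19 m/s), as expected around a low.
Converting: 12.5 m/s × 3.6 = 45 km/h

45 km/h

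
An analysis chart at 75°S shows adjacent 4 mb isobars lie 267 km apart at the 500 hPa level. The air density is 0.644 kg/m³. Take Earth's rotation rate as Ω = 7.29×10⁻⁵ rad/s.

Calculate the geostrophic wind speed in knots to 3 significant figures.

Coriolis parameter at 75°S:
f = 2Ω sin φ = 2 × 7.29×10⁻⁵ × sin 75° = 1.41×10⁻⁴ s⁻¹
Pressure gradient: |∂P/∂n| = 400 Pa / 267000 m = 1.50×10⁻³ Pa/m
Geostrophic balance (pressure-gradient force = Coriolis force):
V_g = (1/(fρ)) |∂P/∂n| = 1.50×10⁻³ / (1.41×10⁻⁴ × 0.644) = 16.5 m/s
Converting: 16.5 m/s × 1.944 = 32.1 knots

32.1 knots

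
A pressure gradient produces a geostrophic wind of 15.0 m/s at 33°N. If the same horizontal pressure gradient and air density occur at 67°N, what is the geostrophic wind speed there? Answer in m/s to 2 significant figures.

8.9 m/s

With the same pressure gradient and density, V_g ∝ 1/f ∝ 1/sin φ.
V₂ = V₁ · sin φ₁ / sin φ₂ = 15.0 × sin 33° / sin 67°
V₂ = 15.0 × 0.5446/0.9205 = 8.9 m/s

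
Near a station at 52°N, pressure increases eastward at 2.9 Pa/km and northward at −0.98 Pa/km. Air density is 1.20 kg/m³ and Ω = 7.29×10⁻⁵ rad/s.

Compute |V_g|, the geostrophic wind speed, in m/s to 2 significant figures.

Coriolis parameter at 52°N:
f = 2Ω sin φ = 2 × 7.29×10⁻⁵ × sin 52° = 1.15×10⁻⁴ s⁻¹
Component geostrophic relations (x east, y north):
u_g = −(1/(fρ)) ∂P/∂y,  v_g = (1/(fρ)) ∂P/∂x
u_g = −(−0.98×10⁻³)/(1.15×10⁻⁴ × 1.20) = 7.11 m/s;  v_g = (2.9×10⁻³)/(1.15×10⁻⁴ × 1.20) = 21.0 m/s
|V_g| = √(u_g² + v_g²) = 22.2 m/s

22 m/s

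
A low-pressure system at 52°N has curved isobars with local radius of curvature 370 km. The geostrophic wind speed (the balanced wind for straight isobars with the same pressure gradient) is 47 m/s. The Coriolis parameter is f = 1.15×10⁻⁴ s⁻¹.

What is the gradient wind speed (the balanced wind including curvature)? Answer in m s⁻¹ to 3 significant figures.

Around a low, centrifugal force acts outward with Coriolis, so pressure-gradient force balances both:
(1/ρ)|∂P/∂n| = fV + V²/R  →  V² + fR·V − fR·V_g = 0
With fR = 1.15×10⁻⁴ × 370×10³ m = 42.5 m/s:
V = [−fR + √((fR)² + 4 fR V_g)]/2 = [−42.5 + √(42.5² + 4×42.5×47)]/2 = 28.2 m/s
Subgeostrophic (V < V_g = 47 m/s), as expected around a low.

28.2 m s⁻¹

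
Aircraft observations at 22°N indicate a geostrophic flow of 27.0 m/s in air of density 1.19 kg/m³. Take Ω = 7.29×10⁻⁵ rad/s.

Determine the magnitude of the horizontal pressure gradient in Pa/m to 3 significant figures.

1.75×10⁻³ Pa/m

Coriolis parameter at 22°N:
f = 2Ω sin φ = 2 × 7.29×10⁻⁵ × sin 22° = 5.46×10⁻⁵ s⁻¹
Geostrophic balance rearranged: |∂P/∂n| = f ρ V_g
|∂P/∂n| = 5.46×10⁻⁵ × 1.19 × 27.0 = 1.75×10⁻³ Pa/m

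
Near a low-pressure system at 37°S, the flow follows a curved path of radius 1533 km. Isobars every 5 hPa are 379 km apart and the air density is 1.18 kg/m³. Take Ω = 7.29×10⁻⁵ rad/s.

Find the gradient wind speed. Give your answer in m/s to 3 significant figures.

Coriolis parameter at 37°S:
f = 2Ω sin φ = 2 × 7.29×10⁻⁵ × sin 37° = 8.77×10⁻⁵ s⁻¹
Pressure gradient: |∂P/∂n| = 500 Pa / 379000 m = 1.32×10⁻³ Pa/m
Geostrophic speed: V_g = |∂P/∂n|/(fρ) = 1.32×10⁻³/(8.77×10⁻⁵ × 1.18) = 12.7 m/s
Around a low, centrifugal force acts outward with Coriolis, so pressure-gradient force balances both:
(1/ρ)|∂P/∂n| = fV + V²/R  →  V² + fR·V − fR·V_g = 0
With fR = 8.77×10⁻⁵ × 1533×10³ m = 135 m/s:
V = [−fR + √((fR)² + 4 fR V_g)]/2 = [−135 + √(135² + 4×135×12.7)]/2 = 11.7 m/s
Subgeostrophic (V < V_g = 12.7 m/s), as expected around a low.

11.7 m/s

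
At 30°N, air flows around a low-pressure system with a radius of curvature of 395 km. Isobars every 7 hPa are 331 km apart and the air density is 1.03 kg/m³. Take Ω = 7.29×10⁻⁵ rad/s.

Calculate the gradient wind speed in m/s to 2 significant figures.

18 m/s

Coriolis parameter at 30°N:
f = 2Ω sin φ = 2 × 7.29×10⁻⁵ × sin 30° = 7.29×10⁻⁵ s⁻¹
Pressure gradient: |∂P/∂n| = 700 Pa / 331000 m = 2.11×10⁻³ Pa/m
Geostrophic speed: V_g = |∂P/∂n|/(fρ) = 2.11×10⁻³/(7.29×10⁻⁵ × 1.03) = 28.2 m/s
Around a low, centrifugal force acts outward with Coriolis, so pressure-gradient force balances both:
(1/ρ)|∂P/∂n| = fV + V²/R  →  V² + fR·V − fR·V_g = 0
With fR = 7.29×10⁻⁵ × 395×10³ m = 28.8 m/s:
V = [−fR + √((fR)² + 4 fR V_g)]/2 = [−28.8 + √(28.8² + 4×28.8×28.2)]/2 = 17.5 m/s
Subgeostrophic (V < V_g = 28.2 m/s), as expected around a low.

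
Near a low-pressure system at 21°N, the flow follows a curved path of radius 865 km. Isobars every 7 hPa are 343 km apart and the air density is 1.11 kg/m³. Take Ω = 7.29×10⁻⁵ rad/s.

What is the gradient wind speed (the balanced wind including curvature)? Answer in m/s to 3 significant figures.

23.2 m/s

Coriolis parameter at 21°N:
f = 2Ω sin φ = 2 × 7.29×10⁻⁵ × sin 21° = 5.23×10⁻⁵ s⁻¹
Pressure gradient: |∂P/∂n| = 700 Pa / 343000 m = 2.04×10⁻³ Pa/m
Geostrophic speed: V_g = |∂P/∂n|/(fρ) = 2.04×10⁻³/(5.23×10⁻⁵ × 1.11) = 35.2 m/s
Around a low, centrifugal force acts outward with Coriolis, so pressure-gradient force balances both:
(1/ρ)|∂P/∂n| = fV + V²/R  →  V² + fR·V − fR·V_g = 0
With fR = 5.23×10⁻⁵ × 865×10³ m = 45.2 m/s:
V = [−fR + √((fR)² + 4 fR V_g)]/2 = [−45.2 + √(45.2² + 4×45.2×35.2)]/2 = 23.2 m/s
Subgeostrophic (V < V_g = 35.2 m/s), as expected around a low.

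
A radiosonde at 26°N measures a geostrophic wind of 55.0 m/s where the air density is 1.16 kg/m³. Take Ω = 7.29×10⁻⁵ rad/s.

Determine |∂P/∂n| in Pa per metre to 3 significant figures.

4.08×10⁻³ Pa/m

Coriolis parameter at 26°N:
f = 2Ω sin φ = 2 × 7.29×10⁻⁵ × sin 26° = 6.39×10⁻⁵ s⁻¹
Geostrophic balance rearranged: |∂P/∂n| = f ρ V_g
|∂P/∂n| = 6.39×10⁻⁵ × 1.16 × 55.0 = 4.08×10⁻³ Pa/m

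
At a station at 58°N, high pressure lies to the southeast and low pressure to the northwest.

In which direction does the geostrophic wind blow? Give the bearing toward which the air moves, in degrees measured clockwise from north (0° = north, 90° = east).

The pressure-gradient force points toward the northwest (bearing 315°).
Geostrophic balance: in the Northern Hemisphere the Coriolis force deflects motion to the right, so the geostrophic wind blows 90° to the right of the pressure-gradient force (low pressure on the left).
Rotating 315° by 90° clockwise gives 045° — the wind blows toward the northeast.

045°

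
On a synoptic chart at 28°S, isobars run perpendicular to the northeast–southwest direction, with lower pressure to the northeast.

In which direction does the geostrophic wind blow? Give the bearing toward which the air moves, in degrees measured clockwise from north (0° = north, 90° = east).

The pressure-gradient force points toward the northeast (bearing 045°).
Geostrophic balance: in the Southern Hemisphere the Coriolis force deflects motion to the left, so the geostrophic wind blows 90° to the left of the pressure-gradient force (low pressure on the right).
Rotating 045° by 90° counterclockwise gives 315° — the wind blows toward the northwest.

315°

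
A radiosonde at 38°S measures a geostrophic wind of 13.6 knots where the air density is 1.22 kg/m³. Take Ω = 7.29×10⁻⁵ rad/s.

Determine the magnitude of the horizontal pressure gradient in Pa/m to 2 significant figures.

7.7×10⁻⁴ Pa/m

Coriolis parameter at 38°S:
f = 2Ω sin φ = 2 × 7.29×10⁻⁵ × sin 38° = 8.98×10⁻⁵ s⁻¹
Wind speed in SI: 13.6 knots = 7.00 m/s
Geostrophic balance rearranged: |∂P/∂n| = f ρ V_g
|∂P/∂n| = 8.98×10⁻⁵ × 1.22 × 7.00 = 7.66×10⁻⁴ Pa/m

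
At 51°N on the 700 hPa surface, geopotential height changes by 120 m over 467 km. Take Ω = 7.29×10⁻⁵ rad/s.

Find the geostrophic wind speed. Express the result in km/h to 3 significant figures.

Coriolis parameter at 51°N:
f = 2Ω sin φ = 2 × 7.29×10⁻⁵ × sin 51° = 1.13×10⁻⁴ s⁻¹
Height gradient: |∂Z/∂n| = 120 m / 467000 m = 2.57×10⁻⁴
On a pressure surface, geostrophic balance gives V_g = (g/f)|∂Z/∂n|:
V_g = 9.81 × 2.57×10⁻⁴ / 1.13×10⁻⁴ = 22.2 m/s
Converting: 22.2 m/s × 3.6 = 80.1 km/h

80.1 km/h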